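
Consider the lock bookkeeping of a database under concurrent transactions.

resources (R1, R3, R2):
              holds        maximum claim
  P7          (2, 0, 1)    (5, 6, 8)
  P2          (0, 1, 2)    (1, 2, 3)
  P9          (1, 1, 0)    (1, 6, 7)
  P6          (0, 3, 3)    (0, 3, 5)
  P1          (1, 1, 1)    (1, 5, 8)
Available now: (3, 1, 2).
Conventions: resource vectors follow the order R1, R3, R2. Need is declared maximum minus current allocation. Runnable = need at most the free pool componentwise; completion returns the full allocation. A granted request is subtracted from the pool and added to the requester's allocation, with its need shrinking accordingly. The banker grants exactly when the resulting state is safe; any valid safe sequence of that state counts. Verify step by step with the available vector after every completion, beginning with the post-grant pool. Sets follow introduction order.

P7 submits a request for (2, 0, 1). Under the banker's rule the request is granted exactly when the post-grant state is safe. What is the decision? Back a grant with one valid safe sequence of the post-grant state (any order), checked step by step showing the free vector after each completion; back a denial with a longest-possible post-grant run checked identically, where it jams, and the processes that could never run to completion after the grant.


DENY: after the grant no complete ordering would exist.
Key observation: after P2, P6 the pool peaks at (1, 5, 6), and each blocked process is short somewhere: P7 on R3; P9 on R2; P1 on R2.
After a pretend grant, a maximal execution: P2, P6 — then nothing else fits. Step-by-step check:
  pool = (1, 1, 1)
  P2: need (1, 1, 1) fits (1, 1, 1); releases (0, 1, 2), pool now (1, 2, 3)
  P6: need (0, 0, 2) fits (1, 2, 3); releases (0, 3, 3), pool now (1, 5, 6)
  blocked: P7 wants (1, 6, 6), pool (1, 5, 6) — not enough R3
  blocked: P9 wants (0, 5, 7), pool (1, 5, 6) — not enough R2
  blocked: P1 wants (0, 4, 7), pool (1, 5, 6) — not enough R2
Processes that could never finish after the grant: P7, P9 and P1.


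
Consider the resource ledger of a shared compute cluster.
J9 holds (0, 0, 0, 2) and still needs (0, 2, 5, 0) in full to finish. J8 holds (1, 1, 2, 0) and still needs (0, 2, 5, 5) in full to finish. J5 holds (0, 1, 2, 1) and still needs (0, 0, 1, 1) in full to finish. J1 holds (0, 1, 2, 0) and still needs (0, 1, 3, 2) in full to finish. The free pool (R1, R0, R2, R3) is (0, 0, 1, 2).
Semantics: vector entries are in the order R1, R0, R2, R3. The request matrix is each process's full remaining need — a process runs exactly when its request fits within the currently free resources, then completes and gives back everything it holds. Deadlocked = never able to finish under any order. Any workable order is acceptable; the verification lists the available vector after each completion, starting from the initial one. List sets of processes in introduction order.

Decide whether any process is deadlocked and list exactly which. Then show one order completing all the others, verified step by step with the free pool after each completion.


No process is deadlocked.
Key observation: there is always a runnable process — J5 first — so the state unwinds completely.
A valid finishing order for the others: J5, J1, J9, J8. Check, step by step:
  pool = (0, 0, 1, 2)
  run J5 (needs (0, 0, 1, 1), free (0, 0, 1, 2)); after release of (0, 1, 2, 1) the pool is (0, 1, 3, 3)
  run J1 (needs (0, 1, 3, 2), free (0, 1, 3, 3)); after release of (0, 1, 2, 0) the pool is (0, 2, 5, 3)
  run J9 (needs (0, 2, 5, 0), free (0, 2, 5, 3)); after release of (0, 0, 0, 2) the pool is (0, 2, 5, 5)
  run J8 (needs (0, 2, 5, 5), free (0, 2, 5, 5)); after release of (1, 1, 2, 0) the pool is (1, 3, 7, 5)


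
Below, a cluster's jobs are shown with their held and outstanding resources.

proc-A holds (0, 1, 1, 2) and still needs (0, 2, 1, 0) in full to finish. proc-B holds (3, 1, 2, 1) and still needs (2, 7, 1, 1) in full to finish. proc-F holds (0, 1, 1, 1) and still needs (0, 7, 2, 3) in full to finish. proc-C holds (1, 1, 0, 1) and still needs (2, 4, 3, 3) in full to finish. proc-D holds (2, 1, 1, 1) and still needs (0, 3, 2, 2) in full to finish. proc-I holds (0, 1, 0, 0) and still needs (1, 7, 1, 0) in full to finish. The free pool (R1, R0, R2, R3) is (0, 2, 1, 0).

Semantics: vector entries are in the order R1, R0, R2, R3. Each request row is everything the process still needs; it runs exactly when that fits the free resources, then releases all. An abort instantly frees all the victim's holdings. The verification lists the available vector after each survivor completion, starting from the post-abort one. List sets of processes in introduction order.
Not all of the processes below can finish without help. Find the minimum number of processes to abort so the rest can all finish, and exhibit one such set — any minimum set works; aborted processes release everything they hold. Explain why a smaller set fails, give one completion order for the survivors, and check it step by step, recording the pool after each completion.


Minimum abort set: proc-B and proc-F.
Key observation: before aborting proc-B and proc-F, proc-I was permanently blocked — no order could ever run it; afterwards it completes at step 4.
No one abort is enough; case by case: proc-A alone leaves proc-B blocked (short on R0); proc-B alone leaves proc-F blocked (short on R0); proc-F alone leaves proc-B blocked (short on R0); proc-C alone leaves proc-B blocked (short on R0); proc-D alone leaves proc-B blocked (short on R0); proc-I alone leaves proc-B blocked (short on R0).
One survivor order: proc-D, proc-C, proc-A, proc-I. Walking it through (post-abort pool first):
  pool = (3, 4, 4, 2)
  run proc-D (needs (0, 3, 2, 2), free (3, 4, 4, 2)); after release of (2, 1, 1, 1) the pool is (5, 5, 5, 3)
  run proc-C (needs (2, 4, 3, 3), free (5, 5, 5, 3)); after release of (1, 1, 0, 1) the pool is (6, 6, 5, 4)
  run proc-A (needs (0, 2, 1, 0), free (6, 6, 5, 4)); after release of (0, 1, 1, 2) the pool is (6, 7, 6, 6)
  run proc-I (needs (1, 7, 1, 0), free (6, 7, 6, 6)); after release of (0, 1, 0, 0) the pool is (6, 8, 6, 6)


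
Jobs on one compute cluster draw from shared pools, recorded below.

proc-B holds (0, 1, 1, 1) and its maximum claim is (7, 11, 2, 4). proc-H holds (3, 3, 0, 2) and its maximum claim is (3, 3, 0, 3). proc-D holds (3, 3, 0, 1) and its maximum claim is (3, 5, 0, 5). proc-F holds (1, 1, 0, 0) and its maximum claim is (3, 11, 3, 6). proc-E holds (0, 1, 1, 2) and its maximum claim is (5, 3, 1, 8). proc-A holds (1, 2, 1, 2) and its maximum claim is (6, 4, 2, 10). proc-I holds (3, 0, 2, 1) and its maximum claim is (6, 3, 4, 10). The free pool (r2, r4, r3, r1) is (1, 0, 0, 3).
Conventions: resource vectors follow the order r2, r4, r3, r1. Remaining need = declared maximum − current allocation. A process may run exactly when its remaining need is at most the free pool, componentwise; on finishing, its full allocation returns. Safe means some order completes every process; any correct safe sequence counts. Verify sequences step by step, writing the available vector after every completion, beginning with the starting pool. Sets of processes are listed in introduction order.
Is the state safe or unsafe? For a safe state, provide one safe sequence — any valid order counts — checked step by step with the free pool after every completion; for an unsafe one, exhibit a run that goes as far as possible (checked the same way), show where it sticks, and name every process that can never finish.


UNSAFE.
Key observation: the pool after proc-H, proc-D, proc-E, proc-A, proc-I is (11, 9, 4, 11); every surviving request exceeds it in r4, so progress ends there.
A maximal execution: proc-H, proc-D, proc-E, proc-A, proc-I — then nothing else fits. Verifying each step:
  pool = (1, 0, 0, 3)
  proc-H needs (0, 0, 0, 1) <= (1, 0, 0, 3) -> finishes; pool += (3, 3, 0, 2) = (4, 3, 0, 5)
  proc-D needs (0, 2, 0, 4) <= (4, 3, 0, 5) -> finishes; pool += (3, 3, 0, 1) = (7, 6, 0, 6)
  proc-E needs (5, 2, 0, 6) <= (7, 6, 0, 6) -> finishes; pool += (0, 1, 1, 2) = (7, 7, 1, 8)
  proc-A needs (5, 2, 1, 8) <= (7, 7, 1, 8) -> finishes; pool += (1, 2, 1, 2) = (8, 9, 2, 10)
  proc-I needs (3, 3, 2, 9) <= (8, 9, 2, 10) -> finishes; pool += (3, 0, 2, 1) = (11, 9, 4, 11)
  blocked: proc-B wants (7, 10, 1, 3), pool (11, 9, 4, 11) — not enough r4
  blocked: proc-F wants (2, 10, 3, 6), pool (11, 9, 4, 11) — not enough r4
Processes that can never finish: proc-B and proc-F.


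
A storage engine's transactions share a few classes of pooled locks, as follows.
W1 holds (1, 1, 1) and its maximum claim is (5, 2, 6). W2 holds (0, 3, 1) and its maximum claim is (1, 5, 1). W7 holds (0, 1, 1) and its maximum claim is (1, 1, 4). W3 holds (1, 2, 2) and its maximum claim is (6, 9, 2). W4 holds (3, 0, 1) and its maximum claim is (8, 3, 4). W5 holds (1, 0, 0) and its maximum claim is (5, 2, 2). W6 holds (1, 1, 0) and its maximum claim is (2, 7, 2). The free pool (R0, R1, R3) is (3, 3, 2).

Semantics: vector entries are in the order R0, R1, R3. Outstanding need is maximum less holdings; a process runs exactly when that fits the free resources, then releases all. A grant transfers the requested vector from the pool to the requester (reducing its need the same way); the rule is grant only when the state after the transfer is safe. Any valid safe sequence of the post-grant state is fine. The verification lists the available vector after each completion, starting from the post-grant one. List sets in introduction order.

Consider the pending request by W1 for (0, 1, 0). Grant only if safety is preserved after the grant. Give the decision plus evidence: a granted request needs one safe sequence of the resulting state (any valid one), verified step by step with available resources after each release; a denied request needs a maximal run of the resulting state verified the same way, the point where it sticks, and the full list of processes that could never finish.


GRANT. The post-grant state is safe; one safe sequence: W2, W7, W6, W5, W4, W1, W3.
Key observation: the transfer keeps a workable pool ((3, 2, 2)); W2 starts the safe sequence.
Step-by-step check of the post-grant state:
  pool = (3, 2, 2)
  W2: need (1, 2, 0) fits (3, 2, 2); releases (0, 3, 1), pool now (3, 5, 3)
  W7: need (1, 0, 3) fits (3, 5, 3); releases (0, 1, 1), pool now (3, 6, 4)
  W6: need (1, 6, 2) fits (3, 6, 4); releases (1, 1, 0), pool now (4, 7, 4)
  W5: need (4, 2, 2) fits (4, 7, 4); releases (1, 0, 0), pool now (5, 7, 4)
  W4: need (5, 3, 3) fits (5, 7, 4); releases (3, 0, 1), pool now (8, 7, 5)
  W1: need (4, 0, 5) fits (8, 7, 5); releases (1, 2, 1), pool now (9, 9, 6)
  W3: need (5, 7, 0) fits (9, 9, 6); releases (1, 2, 2), pool now (10, 11, 8)


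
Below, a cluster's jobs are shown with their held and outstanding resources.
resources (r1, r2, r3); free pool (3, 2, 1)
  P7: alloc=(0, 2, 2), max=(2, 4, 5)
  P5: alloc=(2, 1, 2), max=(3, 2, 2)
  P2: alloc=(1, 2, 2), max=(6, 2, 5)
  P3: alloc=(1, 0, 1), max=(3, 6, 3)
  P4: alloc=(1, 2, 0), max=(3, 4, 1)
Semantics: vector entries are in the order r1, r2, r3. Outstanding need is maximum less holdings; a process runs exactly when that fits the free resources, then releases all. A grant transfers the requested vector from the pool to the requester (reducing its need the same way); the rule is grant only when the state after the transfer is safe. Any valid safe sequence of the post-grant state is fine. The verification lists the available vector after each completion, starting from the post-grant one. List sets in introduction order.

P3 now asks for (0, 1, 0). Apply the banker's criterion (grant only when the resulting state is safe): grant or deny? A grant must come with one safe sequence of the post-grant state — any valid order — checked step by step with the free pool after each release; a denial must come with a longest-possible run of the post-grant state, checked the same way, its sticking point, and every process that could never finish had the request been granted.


GRANT — the state after the grant stays safe, e.g. via P5, P4, P7, P3, P2.
Key observation: the transfer keeps a workable pool ((3, 1, 1)); P5 starts the safe sequence.
Check on the post-grant state, step by step:
  pool = (3, 1, 1)
  P5 needs (1, 1, 0) <= (3, 1, 1) -> finishes; pool += (2, 1, 2) = (5, 2, 3)
  P4 needs (2, 2, 1) <= (5, 2, 3) -> finishes; pool += (1, 2, 0) = (6, 4, 3)
  P7 needs (2, 2, 3) <= (6, 4, 3) -> finishes; pool += (0, 2, 2) = (6, 6, 5)
  P3 needs (2, 5, 2) <= (6, 6, 5) -> finishes; pool += (1, 1, 1) = (7, 7, 6)
  P2 needs (5, 0, 3) <= (7, 7, 6) -> finishes; pool += (1, 2, 2) = (8, 9, 8)


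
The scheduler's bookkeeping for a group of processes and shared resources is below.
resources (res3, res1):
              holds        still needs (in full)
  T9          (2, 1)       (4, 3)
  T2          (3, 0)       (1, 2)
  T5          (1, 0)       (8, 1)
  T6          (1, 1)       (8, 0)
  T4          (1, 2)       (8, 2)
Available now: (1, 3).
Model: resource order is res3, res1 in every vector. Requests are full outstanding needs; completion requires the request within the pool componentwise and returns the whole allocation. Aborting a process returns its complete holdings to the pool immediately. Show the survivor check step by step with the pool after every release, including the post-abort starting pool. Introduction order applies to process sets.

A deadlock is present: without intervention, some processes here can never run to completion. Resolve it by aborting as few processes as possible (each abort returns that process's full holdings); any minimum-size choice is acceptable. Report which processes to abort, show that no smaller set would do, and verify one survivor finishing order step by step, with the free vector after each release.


The answer: abort T6 and T4.
Key observation: T5 was stuck for good until T6 and T4 gave back (2, 3); in the order shown it finishes at step 3.
Why nothing smaller works — every single abort fails: T9 alone leaves T5 blocked (short on res3); T2 alone leaves T5 blocked (short on res3); T5 alone leaves T6 blocked (short on res3); T6 alone leaves T5 blocked (short on res3); T4 alone leaves T5 blocked (short on res3).
One survivor order: T2, T9, T5. Step-by-step check (post-abort pool first):
  pool = (3, 6)
  T2 needs (1, 2) <= (3, 6) -> finishes; pool += (3, 0) = (6, 6)
  T9 needs (4, 3) <= (6, 6) -> finishes; pool += (2, 1) = (8, 7)
  T5 needs (8, 1) <= (8, 7) -> finishes; pool += (1, 0) = (9, 7)


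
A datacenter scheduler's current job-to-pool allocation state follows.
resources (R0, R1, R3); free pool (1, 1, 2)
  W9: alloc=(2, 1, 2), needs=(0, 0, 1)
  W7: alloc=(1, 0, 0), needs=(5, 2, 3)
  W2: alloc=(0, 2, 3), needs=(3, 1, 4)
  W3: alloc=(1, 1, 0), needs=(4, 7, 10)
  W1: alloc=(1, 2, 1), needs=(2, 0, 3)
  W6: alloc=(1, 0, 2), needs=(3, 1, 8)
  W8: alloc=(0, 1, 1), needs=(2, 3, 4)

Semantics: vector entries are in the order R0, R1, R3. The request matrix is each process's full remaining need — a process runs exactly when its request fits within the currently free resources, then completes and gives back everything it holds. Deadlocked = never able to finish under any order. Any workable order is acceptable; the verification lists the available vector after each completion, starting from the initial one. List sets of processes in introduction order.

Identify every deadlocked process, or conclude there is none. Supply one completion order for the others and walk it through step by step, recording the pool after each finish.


The deadlocked set is empty.
Key observation: W9 can run right away; the returned allocation unlocks the remaining processes in turn.
A valid finishing order for the others: W9, W2, W8, W6, W1, W7, W3. Step-by-step check:
  pool = (1, 1, 2)
  run W9 (needs (0, 0, 1), free (1, 1, 2)); after release of (2, 1, 2) the pool is (3, 2, 4)
  run W2 (needs (3, 1, 4), free (3, 2, 4)); after release of (0, 2, 3) the pool is (3, 4, 7)
  run W8 (needs (2, 3, 4), free (3, 4, 7)); after release of (0, 1, 1) the pool is (3, 5, 8)
  run W6 (needs (3, 1, 8), free (3, 5, 8)); after release of (1, 0, 2) the pool is (4, 5, 10)
  run W1 (needs (2, 0, 3), free (4, 5, 10)); after release of (1, 2, 1) the pool is (5, 7, 11)
  run W7 (needs (5, 2, 3), free (5, 7, 11)); after release of (1, 0, 0) the pool is (6, 7, 11)
  run W3 (needs (4, 7, 10), free (6, 7, 11)); after release of (1, 1, 0) the pool is (7, 8, 11)


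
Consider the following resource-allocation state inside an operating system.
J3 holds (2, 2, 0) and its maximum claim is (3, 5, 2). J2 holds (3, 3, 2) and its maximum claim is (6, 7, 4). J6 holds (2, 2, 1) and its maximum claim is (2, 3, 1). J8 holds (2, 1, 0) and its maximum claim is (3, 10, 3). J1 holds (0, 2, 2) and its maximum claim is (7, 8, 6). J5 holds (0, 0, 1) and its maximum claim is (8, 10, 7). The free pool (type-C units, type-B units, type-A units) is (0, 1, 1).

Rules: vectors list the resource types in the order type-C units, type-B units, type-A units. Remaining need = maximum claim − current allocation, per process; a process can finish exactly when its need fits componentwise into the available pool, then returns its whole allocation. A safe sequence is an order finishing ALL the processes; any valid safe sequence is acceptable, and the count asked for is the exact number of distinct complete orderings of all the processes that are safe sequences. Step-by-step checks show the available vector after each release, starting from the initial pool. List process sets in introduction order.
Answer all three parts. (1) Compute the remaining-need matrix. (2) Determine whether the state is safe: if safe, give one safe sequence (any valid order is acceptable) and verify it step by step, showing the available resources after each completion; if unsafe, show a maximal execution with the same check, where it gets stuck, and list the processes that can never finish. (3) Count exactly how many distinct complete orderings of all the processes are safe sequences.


(1) Remaining need (order type-C units, type-B units, type-A units):
  J3: (1, 3, 2)
  J2: (3, 4, 2)
  J6: (0, 1, 0)
  J8: (1, 9, 3)
  J1: (7, 6, 4)
  J5: (8, 10, 6)
(2) SAFE. One safe sequence: J6, J3, J2, J1, J8, J5.
Key observation: reading the order forward, J6 is the first process whose need (0, 1, 0) meets the free pool (0, 1, 1) exactly on a resource it requests.
Check, step by step:
  pool = (0, 1, 1)
  run J6 (needs (0, 1, 0), free (0, 1, 1)); after release of (2, 2, 1) the pool is (2, 3, 2)
  run J3 (needs (1, 3, 2), free (2, 3, 2)); after release of (2, 2, 0) the pool is (4, 5, 2)
  run J2 (needs (3, 4, 2), free (4, 5, 2)); after release of (3, 3, 2) the pool is (7, 8, 4)
  run J1 (needs (7, 6, 4), free (7, 8, 4)); after release of (0, 2, 2) the pool is (7, 10, 6)
  run J8 (needs (1, 9, 3), free (7, 10, 6)); after release of (2, 1, 0) the pool is (9, 11, 6)
  run J5 (needs (8, 10, 6), free (9, 11, 6)); after release of (0, 0, 1) the pool is (9, 11, 7)
(3) Exactly 1 of the possible complete orderings is a safe sequence.


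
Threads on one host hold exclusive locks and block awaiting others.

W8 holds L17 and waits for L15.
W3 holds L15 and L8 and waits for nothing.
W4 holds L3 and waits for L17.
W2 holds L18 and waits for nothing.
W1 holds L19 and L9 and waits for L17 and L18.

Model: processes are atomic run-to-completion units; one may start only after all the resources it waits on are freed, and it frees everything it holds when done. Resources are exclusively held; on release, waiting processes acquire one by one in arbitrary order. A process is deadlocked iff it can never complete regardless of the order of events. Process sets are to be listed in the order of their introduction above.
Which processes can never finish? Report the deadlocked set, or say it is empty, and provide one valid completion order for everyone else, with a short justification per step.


No process is deadlocked.
Key observation: the wait graph is acyclic; completion cascades from the unblocked processes through everyone else.
The rest can finish in the order W3, W8, W2, W1, W4.
Verifying each step:
  W3: no waits; runs immediately, freeing L15 and L8
  W8: everything it awaited (L15) is free; runs, freeing L17
  W2: no waits; runs immediately, freeing L18
  W1: everything it awaited (L17 and L18) is free; runs, freeing L19 and L9
  W4: everything it awaited (L17) is free; runs, freeing L3


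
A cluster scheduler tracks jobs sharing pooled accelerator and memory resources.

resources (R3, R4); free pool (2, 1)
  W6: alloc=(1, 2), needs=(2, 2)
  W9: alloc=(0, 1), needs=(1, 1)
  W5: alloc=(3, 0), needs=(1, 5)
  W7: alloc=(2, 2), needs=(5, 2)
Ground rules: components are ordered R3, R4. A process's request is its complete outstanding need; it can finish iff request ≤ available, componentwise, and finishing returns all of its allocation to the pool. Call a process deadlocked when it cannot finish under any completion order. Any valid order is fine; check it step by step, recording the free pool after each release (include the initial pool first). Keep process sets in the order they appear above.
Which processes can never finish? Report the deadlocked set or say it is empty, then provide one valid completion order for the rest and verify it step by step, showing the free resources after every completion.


Deadlocked set: W5 and W7.
Key observation: after W9, W6 the pool peaks at (3, 4), and each blocked process is short somewhere: W5 on R4; W7 on R3.
One completion order for the rest: W9, W6. Step-by-step check:
  pool = (2, 1)
  run W9 (needs (1, 1), free (2, 1)); after release of (0, 1) the pool is (2, 2)
  run W6 (needs (2, 2), free (2, 2)); after release of (1, 2) the pool is (3, 4)
The blocked processes can never fit:
  blocked: W5 wants (1, 5), pool (3, 4) — not enough R4
  blocked: W7 wants (5, 2), pool (3, 4) — not enough R3


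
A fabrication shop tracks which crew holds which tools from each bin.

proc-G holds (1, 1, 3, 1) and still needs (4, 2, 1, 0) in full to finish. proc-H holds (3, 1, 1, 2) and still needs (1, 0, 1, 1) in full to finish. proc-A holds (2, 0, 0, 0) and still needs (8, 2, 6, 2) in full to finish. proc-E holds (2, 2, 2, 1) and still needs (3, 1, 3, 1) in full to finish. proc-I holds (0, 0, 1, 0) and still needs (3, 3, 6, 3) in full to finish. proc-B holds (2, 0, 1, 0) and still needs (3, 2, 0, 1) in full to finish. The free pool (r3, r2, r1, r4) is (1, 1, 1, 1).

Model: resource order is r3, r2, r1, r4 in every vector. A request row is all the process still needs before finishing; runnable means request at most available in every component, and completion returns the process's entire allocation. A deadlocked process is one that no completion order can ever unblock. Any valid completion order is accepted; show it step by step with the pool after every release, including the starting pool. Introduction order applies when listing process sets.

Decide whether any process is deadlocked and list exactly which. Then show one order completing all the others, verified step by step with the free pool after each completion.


Nothing here is deadlocked.
Key observation: there is always a runnable process — proc-H first — so the state unwinds completely.
One completion order for the rest: proc-H, proc-B, proc-E, proc-G, proc-A, proc-I. Verifying each step:
  pool = (1, 1, 1, 1)
  proc-H needs (1, 0, 1, 1) <= (1, 1, 1, 1) -> finishes; pool += (3, 1, 1, 2) = (4, 2, 2, 3)
  proc-B needs (3, 2, 0, 1) <= (4, 2, 2, 3) -> finishes; pool += (2, 0, 1, 0) = (6, 2, 3, 3)
  proc-E needs (3, 1, 3, 1) <= (6, 2, 3, 3) -> finishes; pool += (2, 2, 2, 1) = (8, 4, 5, 4)
  proc-G needs (4, 2, 1, 0) <= (8, 4, 5, 4) -> finishes; pool += (1, 1, 3, 1) = (9, 5, 8, 5)
  proc-A needs (8, 2, 6, 2) <= (9, 5, 8, 5) -> finishes; pool += (2, 0, 0, 0) = (11, 5, 8, 5)
  proc-I needs (3, 3, 6, 3) <= (11, 5, 8, 5) -> finishes; pool += (0, 0, 1, 0) = (11, 5, 9, 5)


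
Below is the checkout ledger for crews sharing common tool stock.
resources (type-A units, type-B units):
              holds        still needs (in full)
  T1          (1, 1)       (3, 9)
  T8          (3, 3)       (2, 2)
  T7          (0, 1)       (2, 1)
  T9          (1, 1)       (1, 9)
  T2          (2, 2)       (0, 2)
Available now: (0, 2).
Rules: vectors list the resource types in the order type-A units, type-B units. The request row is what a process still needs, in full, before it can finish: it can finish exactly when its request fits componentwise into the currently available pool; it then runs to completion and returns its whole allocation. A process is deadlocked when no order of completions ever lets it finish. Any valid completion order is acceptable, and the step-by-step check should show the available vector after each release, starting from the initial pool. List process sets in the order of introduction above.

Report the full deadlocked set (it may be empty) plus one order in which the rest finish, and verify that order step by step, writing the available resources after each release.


Deadlocked set: T1 and T9.
Key observation: the pool after T2, T7, T8 is (5, 8); every surviving request exceeds it in type-B units, so progress ends there.
A valid finishing order for the others: T2, T7, T8. Walking it through:
  pool = (0, 2)
  T2: need (0, 2) fits (0, 2); releases (2, 2), pool now (2, 4)
  T7: need (2, 1) fits (2, 4); releases (0, 1), pool now (2, 5)
  T8: need (2, 2) fits (2, 5); releases (3, 3), pool now (5, 8)
The blocked processes can never fit:
  blocked: T1 wants (3, 9), pool (5, 8) — not enough type-B units
  blocked: T9 wants (1, 9), pool (5, 8) — not enough type-B units


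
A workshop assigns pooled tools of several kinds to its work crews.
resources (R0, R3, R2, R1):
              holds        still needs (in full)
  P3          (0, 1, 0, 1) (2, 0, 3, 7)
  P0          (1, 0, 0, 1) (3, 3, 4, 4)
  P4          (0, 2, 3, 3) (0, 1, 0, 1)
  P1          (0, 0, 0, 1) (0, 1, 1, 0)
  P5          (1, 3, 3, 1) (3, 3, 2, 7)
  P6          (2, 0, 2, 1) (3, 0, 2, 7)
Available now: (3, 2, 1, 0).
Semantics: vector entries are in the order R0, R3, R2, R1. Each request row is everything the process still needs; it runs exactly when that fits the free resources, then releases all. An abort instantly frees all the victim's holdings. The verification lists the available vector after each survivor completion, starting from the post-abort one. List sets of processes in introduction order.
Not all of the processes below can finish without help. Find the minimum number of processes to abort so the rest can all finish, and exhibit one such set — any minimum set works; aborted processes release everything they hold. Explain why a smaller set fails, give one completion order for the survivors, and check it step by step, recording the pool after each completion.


The answer: abort P5 and P6.
Key observation: before aborting P5 and P6, P3 was permanently blocked — no order could ever run it; afterwards it completes at step 4.
Minimality, checking each single-abort alternative: P3 alone leaves P5 blocked (short on R1); P0 alone leaves P3 blocked (short on R1); P4 alone leaves P3 blocked (short on R1); P1 alone leaves P3 blocked (short on R1); P5 alone leaves P3 blocked (short on R1); P6 alone leaves P3 blocked (short on R1).
One survivor order: P1, P4, P0, P3. Walking it through (post-abort pool first):
  pool = (6, 5, 6, 2)
  P1 needs (0, 1, 1, 0) <= (6, 5, 6, 2) -> finishes; pool += (0, 0, 0, 1) = (6, 5, 6, 3)
  P4 needs (0, 1, 0, 1) <= (6, 5, 6, 3) -> finishes; pool += (0, 2, 3, 3) = (6, 7, 9, 6)
  P0 needs (3, 3, 4, 4) <= (6, 7, 9, 6) -> finishes; pool += (1, 0, 0, 1) = (7, 7, 9, 7)
  P3 needs (2, 0, 3, 7) <= (7, 7, 9, 7) -> finishes; pool += (0, 1, 0, 1) = (7, 8, 9, 8)


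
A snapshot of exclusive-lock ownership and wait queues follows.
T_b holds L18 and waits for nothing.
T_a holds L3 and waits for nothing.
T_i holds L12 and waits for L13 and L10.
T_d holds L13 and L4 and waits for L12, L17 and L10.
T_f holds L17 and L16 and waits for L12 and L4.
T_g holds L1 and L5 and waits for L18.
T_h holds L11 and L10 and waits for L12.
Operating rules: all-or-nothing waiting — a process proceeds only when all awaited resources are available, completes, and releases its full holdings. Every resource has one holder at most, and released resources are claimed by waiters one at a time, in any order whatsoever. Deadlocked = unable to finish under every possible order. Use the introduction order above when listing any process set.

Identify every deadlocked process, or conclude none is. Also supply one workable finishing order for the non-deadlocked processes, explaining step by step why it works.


Deadlocked: T_i, T_d, T_f and T_h.
Key observation: the knot is the closed ring of waits T_i -> T_d -> T_i; T_f and T_h are caught in further circular waits.
The rest can finish in the order T_b, T_a, T_g.
Verifying each step:
  T_b waits on nothing -> runs at once and releases L18
  T_a waits on nothing -> runs at once and releases L3
  run T_g (all its waits — L18 — are resolved); releases L1 and L5


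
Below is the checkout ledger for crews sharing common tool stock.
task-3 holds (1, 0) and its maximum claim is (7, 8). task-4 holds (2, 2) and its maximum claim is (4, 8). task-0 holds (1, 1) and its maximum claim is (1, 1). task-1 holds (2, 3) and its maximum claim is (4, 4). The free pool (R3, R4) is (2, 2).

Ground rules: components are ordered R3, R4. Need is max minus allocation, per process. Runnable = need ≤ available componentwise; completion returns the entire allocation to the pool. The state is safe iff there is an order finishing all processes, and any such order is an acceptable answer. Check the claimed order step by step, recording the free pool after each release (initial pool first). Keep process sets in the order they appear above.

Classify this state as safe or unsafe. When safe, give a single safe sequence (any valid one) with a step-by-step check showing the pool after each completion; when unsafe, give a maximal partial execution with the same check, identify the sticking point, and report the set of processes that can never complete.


The state is SAFE; one workable sequence: task-1, task-0, task-4, task-3.
Key observation: at task-1 the run first touches a limit — (2, 1) against (2, 2), exact on a resource it actually requests.
Walking it through:
  pool = (2, 2)
  run task-1 (needs (2, 1), free (2, 2)); after release of (2, 3) the pool is (4, 5)
  run task-0 (needs (0, 0), free (4, 5)); after release of (1, 1) the pool is (5, 6)
  run task-4 (needs (2, 6), free (5, 6)); after release of (2, 2) the pool is (7, 8)
  run task-3 (needs (6, 8), free (7, 8)); after release of (1, 0) the pool is (8, 8)


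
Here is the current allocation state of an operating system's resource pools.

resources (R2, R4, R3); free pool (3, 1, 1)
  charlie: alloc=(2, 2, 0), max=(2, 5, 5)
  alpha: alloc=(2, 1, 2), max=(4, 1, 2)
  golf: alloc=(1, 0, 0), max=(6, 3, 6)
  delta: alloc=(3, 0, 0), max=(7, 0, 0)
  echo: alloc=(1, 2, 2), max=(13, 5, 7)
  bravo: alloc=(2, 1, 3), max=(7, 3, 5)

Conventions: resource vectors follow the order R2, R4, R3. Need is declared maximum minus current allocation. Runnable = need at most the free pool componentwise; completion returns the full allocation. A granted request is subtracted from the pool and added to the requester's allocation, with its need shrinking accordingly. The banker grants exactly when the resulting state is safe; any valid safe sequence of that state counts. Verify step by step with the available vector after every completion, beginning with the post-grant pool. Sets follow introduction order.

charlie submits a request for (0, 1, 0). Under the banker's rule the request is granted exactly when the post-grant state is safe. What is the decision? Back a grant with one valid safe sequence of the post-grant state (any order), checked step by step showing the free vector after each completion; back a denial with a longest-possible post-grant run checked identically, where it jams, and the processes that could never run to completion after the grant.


DENY — the pretend-granted state is unsafe.
Key observation: R4 is the bottleneck — with alpha, delta done the pool holds (8, 1, 3), short of every remaining need.
On the post-grant state, alpha, delta is a maximal run — nothing extends it. Walking it through:
  pool = (3, 0, 1)
  run alpha (needs (2, 0, 0), free (3, 0, 1)); after release of (2, 1, 2) the pool is (5, 1, 3)
  run delta (needs (4, 0, 0), free (5, 1, 3)); after release of (3, 0, 0) the pool is (8, 1, 3)
  charlie still needs (0, 2, 5) but only (8, 1, 3) is free — short on R4 and R3
  golf still needs (5, 3, 6) but only (8, 1, 3) is free — short on R4 and R3
  echo still needs (12, 3, 5) but only (8, 1, 3) is free — short on R2, R4 and R3
  bravo still needs (5, 2, 2) but only (8, 1, 3) is free — short on R4
Had the request been granted, charlie, golf, echo and bravo could never finish.


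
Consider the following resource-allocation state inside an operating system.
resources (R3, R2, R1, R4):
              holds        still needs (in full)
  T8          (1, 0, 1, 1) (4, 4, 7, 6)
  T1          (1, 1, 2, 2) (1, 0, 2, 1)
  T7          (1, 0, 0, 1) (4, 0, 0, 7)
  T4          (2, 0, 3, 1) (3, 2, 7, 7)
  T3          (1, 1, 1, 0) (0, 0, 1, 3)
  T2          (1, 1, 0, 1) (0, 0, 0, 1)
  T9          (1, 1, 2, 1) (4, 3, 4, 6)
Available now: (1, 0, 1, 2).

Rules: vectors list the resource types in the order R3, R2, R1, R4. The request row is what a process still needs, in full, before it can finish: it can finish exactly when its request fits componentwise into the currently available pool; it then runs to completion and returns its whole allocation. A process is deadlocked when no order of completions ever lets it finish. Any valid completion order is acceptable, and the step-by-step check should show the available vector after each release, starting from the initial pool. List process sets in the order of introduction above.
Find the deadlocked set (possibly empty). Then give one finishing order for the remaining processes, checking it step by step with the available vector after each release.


Deadlocked set: T8, T7, T4 and T9.
Key observation: T2, T3, T1 can finish, but then (4, 3, 4, 5) is all there is, and the blocked group's R4 demands exceed it.
One completion order for the rest: T2, T3, T1. Check, step by step:
  pool = (1, 0, 1, 2)
  T2 needs (0, 0, 0, 1) <= (1, 0, 1, 2) -> finishes; pool += (1, 1, 0, 1) = (2, 1, 1, 3)
  T3 needs (0, 0, 1, 3) <= (2, 1, 1, 3) -> finishes; pool += (1, 1, 1, 0) = (3, 2, 2, 3)
  T1 needs (1, 0, 2, 1) <= (3, 2, 2, 3) -> finishes; pool += (1, 1, 2, 2) = (4, 3, 4, 5)
The blocked processes can never fit:
  T8 still needs (4, 4, 7, 6) but only (4, 3, 4, 5) is free — short on R2, R1 and R4
  T7 still needs (4, 0, 0, 7) but only (4, 3, 4, 5) is free — short on R4
  T4 still needs (3, 2, 7, 7) but only (4, 3, 4, 5) is free — short on R1 and R4
  T9 still needs (4, 3, 4, 6) but only (4, 3, 4, 5) is free — short on R4


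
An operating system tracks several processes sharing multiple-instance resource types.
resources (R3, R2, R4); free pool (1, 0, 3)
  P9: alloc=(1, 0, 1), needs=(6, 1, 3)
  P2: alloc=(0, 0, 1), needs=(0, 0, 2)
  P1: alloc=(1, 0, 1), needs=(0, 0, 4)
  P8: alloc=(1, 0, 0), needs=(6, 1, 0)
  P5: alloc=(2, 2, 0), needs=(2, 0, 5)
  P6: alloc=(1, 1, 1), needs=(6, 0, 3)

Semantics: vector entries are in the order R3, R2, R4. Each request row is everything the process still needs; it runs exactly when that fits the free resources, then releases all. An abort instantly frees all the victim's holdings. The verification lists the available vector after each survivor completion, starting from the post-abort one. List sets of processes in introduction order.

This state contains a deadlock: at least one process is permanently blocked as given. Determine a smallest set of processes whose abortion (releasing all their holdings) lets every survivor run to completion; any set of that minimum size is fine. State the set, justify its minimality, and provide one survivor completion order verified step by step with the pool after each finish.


The answer: abort P9 and P6.
Key observation: before aborting P9 and P6, P8 was permanently blocked — no order could ever run it; afterwards it completes at step 4.
Minimality, checking each single-abort alternative: P9 alone leaves P8 blocked (short on R3); P2 alone leaves P9 blocked (short on R3); P1 alone leaves P9 blocked (short on R3); P8 alone leaves P9 blocked (short on R3); P5 alone leaves P9 blocked (short on R3); P6 alone leaves P9 blocked (short on R3).
One survivor order: P5, P1, P2, P8. Step-by-step check (post-abort pool first):
  pool = (3, 1, 5)
  P5 needs (2, 0, 5) <= (3, 1, 5) -> finishes; pool += (2, 2, 0) = (5, 3, 5)
  P1 needs (0, 0, 4) <= (5, 3, 5) -> finishes; pool += (1, 0, 1) = (6, 3, 6)
  P2 needs (0, 0, 2) <= (6, 3, 6) -> finishes; pool += (0, 0, 1) = (6, 3, 7)
  P8 needs (6, 1, 0) <= (6, 3, 7) -> finishes; pool += (1, 0, 0) = (7, 3, 7)


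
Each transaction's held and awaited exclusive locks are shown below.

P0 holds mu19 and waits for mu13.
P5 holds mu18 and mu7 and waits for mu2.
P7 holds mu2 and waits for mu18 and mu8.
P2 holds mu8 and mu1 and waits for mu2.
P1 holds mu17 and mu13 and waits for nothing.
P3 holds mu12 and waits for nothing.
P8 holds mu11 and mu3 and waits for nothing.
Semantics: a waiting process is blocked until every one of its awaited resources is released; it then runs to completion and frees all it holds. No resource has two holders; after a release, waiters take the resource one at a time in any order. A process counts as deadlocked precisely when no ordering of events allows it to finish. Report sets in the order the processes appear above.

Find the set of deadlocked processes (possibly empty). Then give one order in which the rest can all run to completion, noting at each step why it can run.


The deadlocked set is P5, P7 and P2.
Key observation: the loop P5 -> P7 -> P5 blocks itself forever; P2 is caught in further circular waits.
One completion order for the rest: P1, P0, P8, P3.
Step-by-step check:
  P1: no waits; runs immediately, freeing mu17 and mu13
  P0 waits on mu13 — all released -> runs and releases mu19
  P8: no waits; runs immediately, freeing mu11 and mu3
  P3: no waits; runs immediately, freeing mu12


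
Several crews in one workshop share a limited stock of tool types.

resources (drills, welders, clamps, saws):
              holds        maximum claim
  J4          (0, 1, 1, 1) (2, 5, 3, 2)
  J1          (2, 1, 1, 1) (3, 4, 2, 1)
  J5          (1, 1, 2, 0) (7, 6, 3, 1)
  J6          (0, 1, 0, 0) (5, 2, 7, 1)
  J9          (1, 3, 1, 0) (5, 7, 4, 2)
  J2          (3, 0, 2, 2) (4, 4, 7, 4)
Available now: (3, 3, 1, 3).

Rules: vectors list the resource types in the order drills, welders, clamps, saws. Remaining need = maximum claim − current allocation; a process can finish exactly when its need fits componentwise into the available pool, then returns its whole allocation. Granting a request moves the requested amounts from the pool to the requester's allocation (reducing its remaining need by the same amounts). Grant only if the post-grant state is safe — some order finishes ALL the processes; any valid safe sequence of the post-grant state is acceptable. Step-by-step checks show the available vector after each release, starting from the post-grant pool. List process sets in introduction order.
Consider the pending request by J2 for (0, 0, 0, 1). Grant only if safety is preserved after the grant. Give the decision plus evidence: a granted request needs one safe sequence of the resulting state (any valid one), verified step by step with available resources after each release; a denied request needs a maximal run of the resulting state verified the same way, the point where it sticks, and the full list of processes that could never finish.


GRANT: granting preserves safety; a valid post-grant sequence is J1, J4, J9, J5, J2, J6.
Key observation: granting shrinks the pool to (3, 3, 1, 2), yet J1 still fits and the chain goes through.
Verifying the post-grant state step by step:
  pool = (3, 3, 1, 2)
  J1 needs (1, 3, 1, 0) <= (3, 3, 1, 2) -> finishes; pool += (2, 1, 1, 1) = (5, 4, 2, 3)
  J4 needs (2, 4, 2, 1) <= (5, 4, 2, 3) -> finishes; pool += (0, 1, 1, 1) = (5, 5, 3, 4)
  J9 needs (4, 4, 3, 2) <= (5, 5, 3, 4) -> finishes; pool += (1, 3, 1, 0) = (6, 8, 4, 4)
  J5 needs (6, 5, 1, 1) <= (6, 8, 4, 4) -> finishes; pool += (1, 1, 2, 0) = (7, 9, 6, 4)
  J2 needs (1, 4, 5, 1) <= (7, 9, 6, 4) -> finishes; pool += (3, 0, 2, 3) = (10, 9, 8, 7)
  J6 needs (5, 1, 7, 1) <= (10, 9, 8, 7) -> finishes; pool += (0, 1, 0, 0) = (10, 10, 8, 7)
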